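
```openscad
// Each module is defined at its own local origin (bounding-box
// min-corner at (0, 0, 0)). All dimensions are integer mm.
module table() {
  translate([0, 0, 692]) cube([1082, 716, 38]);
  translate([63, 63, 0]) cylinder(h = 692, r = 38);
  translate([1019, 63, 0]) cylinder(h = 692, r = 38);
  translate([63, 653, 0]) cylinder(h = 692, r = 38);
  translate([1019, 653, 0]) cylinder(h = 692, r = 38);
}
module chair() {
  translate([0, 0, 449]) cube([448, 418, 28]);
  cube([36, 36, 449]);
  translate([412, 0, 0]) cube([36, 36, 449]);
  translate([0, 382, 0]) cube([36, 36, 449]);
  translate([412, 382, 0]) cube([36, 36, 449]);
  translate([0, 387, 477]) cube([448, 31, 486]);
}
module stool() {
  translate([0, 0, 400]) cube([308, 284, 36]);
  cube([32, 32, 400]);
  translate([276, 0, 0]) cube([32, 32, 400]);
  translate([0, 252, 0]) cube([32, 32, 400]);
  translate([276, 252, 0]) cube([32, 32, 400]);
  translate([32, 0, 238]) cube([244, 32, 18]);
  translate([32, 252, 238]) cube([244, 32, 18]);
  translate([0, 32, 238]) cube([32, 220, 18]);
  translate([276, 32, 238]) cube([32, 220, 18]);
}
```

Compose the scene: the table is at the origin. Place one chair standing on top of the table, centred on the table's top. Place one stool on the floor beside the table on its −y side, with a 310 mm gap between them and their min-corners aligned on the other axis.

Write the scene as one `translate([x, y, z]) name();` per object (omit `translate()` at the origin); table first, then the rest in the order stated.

table();
translate([317, 149, 730]) chair();
translate([0, -594, 0]) stool();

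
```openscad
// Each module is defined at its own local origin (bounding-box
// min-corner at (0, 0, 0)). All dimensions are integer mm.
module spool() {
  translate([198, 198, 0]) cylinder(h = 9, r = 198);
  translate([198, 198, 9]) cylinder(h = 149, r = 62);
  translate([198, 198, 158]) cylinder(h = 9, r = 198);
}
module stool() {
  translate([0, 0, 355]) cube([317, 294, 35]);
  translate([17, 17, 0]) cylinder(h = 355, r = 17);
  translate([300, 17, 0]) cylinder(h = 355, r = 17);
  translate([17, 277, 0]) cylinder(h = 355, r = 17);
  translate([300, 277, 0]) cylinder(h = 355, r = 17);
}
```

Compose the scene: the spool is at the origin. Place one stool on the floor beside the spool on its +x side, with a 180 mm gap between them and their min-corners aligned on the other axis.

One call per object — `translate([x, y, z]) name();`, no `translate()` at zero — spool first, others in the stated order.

spool();
translate([576, 0, 0]) stool();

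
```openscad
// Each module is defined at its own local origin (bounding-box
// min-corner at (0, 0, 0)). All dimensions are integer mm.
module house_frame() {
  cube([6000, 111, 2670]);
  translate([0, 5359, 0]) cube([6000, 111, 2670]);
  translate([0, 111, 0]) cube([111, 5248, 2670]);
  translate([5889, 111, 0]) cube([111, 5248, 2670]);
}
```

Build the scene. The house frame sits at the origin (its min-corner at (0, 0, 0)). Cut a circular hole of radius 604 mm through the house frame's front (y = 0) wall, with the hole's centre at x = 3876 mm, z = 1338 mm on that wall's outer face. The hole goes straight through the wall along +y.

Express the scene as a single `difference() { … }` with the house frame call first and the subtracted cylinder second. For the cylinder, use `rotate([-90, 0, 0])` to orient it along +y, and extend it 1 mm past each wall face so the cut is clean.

difference() {
  house_frame();
  translate([3876, -1, 1338]) rotate([-90, 0, 0]) cylinder(h = 113, r = 604);
}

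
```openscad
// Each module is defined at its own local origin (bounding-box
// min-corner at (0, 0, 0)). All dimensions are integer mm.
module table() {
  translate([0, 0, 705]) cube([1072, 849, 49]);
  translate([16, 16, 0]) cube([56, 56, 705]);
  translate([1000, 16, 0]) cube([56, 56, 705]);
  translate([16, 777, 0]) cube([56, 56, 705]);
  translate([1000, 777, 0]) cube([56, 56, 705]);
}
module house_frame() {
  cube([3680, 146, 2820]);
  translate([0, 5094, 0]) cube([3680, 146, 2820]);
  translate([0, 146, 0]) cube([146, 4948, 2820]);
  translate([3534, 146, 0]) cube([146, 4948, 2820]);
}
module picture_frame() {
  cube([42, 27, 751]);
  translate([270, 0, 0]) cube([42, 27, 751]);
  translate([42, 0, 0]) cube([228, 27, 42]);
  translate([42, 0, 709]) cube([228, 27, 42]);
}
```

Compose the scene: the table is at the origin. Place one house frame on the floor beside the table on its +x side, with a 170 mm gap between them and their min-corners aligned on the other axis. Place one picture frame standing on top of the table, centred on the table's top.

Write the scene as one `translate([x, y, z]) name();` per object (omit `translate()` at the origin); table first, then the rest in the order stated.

table();
translate([1242, 0, 0]) house_frame();
translate([380, 411, 754]) picture_frame();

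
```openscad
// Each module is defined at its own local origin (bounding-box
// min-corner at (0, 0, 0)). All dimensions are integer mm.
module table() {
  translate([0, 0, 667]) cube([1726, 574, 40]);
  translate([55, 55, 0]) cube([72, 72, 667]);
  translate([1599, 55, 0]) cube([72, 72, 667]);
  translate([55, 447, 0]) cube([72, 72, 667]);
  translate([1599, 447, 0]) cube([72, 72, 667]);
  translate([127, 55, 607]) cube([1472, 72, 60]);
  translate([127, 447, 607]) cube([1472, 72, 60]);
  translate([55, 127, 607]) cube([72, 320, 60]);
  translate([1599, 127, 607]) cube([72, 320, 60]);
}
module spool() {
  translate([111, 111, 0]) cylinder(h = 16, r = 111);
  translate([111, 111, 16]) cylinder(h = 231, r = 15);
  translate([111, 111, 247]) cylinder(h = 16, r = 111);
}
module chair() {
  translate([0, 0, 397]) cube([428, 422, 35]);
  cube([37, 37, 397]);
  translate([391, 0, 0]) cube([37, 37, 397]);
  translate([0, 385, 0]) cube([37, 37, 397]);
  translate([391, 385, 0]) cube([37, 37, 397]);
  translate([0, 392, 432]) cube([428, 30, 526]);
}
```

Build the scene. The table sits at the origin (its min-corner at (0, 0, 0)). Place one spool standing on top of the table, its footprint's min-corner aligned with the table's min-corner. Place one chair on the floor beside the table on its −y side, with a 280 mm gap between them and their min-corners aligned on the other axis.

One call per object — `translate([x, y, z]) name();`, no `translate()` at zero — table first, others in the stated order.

table();
translate([0, 0, 707]) spool();
translate([0, -702, 0]) chair();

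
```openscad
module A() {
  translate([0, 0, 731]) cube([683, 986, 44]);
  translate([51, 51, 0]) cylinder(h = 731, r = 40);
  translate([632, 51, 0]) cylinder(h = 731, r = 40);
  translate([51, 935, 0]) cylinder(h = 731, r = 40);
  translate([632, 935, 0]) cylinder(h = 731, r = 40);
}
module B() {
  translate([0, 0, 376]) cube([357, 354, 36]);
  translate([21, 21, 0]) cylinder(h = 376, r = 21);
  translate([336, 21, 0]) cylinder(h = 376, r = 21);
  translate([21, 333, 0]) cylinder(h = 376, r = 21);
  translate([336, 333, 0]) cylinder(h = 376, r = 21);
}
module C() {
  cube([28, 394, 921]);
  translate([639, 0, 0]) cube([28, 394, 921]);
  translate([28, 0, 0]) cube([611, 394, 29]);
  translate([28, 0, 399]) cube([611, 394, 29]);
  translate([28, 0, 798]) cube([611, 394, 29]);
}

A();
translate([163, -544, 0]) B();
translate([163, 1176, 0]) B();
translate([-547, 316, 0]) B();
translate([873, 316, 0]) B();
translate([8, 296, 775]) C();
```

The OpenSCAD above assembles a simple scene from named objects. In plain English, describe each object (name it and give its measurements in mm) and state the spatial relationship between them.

A is a table with a 683×986 mm rectangular top, 44 mm thick, top surface at z = 775 mm, supported by four round legs of 80 mm diameter, each leg's bounding box inset 11 mm from the nearest pair of top edges, running from the floor.

B is a simple wooden stool: a rectangular seat 357 mm (x) by 354 mm (y), 36 mm thick, top face at z = 412 mm, on four round legs, each 42 mm in diameter. The legs rest on z = 0, each leg's axis is inset half a diameter from the nearest pair of seat edges (so the leg's bounding box is flush with the corner).

C is an open bookshelf. Two side panels, each 28 mm thick, 394 mm deep and 921 mm tall, stand 667 mm apart (outside-to-outside). Between them sit 3 shelves, each 29 mm thick and 394 mm deep, spanning the full gap between the sides. The bottom shelf rests on the floor (its underside at z = 0) and the clear gap between one shelf's top and the next shelf's underside is 370 mm.

Four stools sit around the table at the −y, +y, −x, +x sides. The bookshelf is on top of the table, centred.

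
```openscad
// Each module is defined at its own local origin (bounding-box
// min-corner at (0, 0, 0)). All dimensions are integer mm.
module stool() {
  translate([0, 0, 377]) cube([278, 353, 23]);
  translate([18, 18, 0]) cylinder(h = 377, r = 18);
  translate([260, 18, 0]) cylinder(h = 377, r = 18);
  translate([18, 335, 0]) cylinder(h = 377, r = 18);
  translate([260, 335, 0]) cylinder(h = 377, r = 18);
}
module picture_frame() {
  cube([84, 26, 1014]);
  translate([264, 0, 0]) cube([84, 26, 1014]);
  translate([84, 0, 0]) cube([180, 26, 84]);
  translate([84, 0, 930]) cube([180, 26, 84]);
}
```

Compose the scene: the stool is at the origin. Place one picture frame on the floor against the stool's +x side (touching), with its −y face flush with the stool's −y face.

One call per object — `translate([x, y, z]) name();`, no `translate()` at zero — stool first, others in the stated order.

stool();
translate([278, 0, 0]) picture_frame();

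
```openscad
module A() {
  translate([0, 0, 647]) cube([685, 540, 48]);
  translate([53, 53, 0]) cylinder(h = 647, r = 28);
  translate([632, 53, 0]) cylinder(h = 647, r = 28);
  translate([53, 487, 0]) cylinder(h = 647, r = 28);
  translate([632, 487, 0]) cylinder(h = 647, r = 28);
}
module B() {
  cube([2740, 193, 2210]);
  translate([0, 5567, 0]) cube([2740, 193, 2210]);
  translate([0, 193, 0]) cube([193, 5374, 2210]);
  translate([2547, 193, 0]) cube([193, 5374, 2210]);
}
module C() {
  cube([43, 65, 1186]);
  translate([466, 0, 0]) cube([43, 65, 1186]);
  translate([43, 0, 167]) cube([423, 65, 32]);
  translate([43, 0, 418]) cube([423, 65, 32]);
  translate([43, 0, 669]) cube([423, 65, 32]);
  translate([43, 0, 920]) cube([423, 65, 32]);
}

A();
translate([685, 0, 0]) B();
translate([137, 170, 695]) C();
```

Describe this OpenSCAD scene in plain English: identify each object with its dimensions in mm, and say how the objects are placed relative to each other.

A is a table with a 685×540 mm rectangular top, 48 mm thick, top surface at z = 695 mm, supported by four round legs of 56 mm diameter, each leg's bounding box inset 25 mm from the nearest pair of top edges, running from the floor.

B is the wall frame of a small rectangular building: four walls, each 2210 mm tall and 193 mm thick, enclosing a footprint 2740 mm (x) by 5760 mm (y) outside-to-outside, with no floor or roof. The front and back walls (the −y and +y sides) span the full width; the two side walls fit between them.

C is a wooden ladder with two side rails of 43×65 mm section and 1186 mm height, set 509 mm apart overall. Between them run 4 rectangular rungs (65 mm deep, 32 mm thick), front faces flush with the rails' −y face. The bottom of the first rung is 167 mm above the floor and each subsequent rung is 251 mm higher than the one below.

The house frame is against the table's +x side, with their −y faces flush. The ladder is on top of the table.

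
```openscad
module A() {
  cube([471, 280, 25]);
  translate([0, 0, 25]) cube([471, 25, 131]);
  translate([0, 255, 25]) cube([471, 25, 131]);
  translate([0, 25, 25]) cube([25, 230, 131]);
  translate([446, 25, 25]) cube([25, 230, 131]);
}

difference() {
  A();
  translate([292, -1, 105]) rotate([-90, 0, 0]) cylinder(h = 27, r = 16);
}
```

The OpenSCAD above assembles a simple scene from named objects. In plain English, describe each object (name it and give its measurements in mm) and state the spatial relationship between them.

A is an open-topped rectangular box: outside dimensions 471×280×156 mm, with a uniform wall and base thickness of 25 mm. The base is a full 471×280 slab on the floor; four walls sit on top of the base. The front and back walls (the −y and +y sides) span the full width; the two side walls fit between them.

The open box has a circular hole of radius 16 mm through its front wall, centred at (x = 292, z = 105).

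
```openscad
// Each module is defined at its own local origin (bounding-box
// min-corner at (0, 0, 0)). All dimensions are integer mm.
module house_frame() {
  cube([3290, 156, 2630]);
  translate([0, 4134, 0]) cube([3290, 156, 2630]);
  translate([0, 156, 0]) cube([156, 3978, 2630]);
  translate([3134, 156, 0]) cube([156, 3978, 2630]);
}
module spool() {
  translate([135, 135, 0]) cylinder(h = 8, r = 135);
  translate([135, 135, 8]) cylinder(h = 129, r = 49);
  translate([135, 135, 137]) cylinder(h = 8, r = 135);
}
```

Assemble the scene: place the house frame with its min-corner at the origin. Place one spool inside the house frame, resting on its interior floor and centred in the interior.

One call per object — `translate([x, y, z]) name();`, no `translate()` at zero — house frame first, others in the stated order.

house_frame();
translate([1510, 2010, 0]) spool();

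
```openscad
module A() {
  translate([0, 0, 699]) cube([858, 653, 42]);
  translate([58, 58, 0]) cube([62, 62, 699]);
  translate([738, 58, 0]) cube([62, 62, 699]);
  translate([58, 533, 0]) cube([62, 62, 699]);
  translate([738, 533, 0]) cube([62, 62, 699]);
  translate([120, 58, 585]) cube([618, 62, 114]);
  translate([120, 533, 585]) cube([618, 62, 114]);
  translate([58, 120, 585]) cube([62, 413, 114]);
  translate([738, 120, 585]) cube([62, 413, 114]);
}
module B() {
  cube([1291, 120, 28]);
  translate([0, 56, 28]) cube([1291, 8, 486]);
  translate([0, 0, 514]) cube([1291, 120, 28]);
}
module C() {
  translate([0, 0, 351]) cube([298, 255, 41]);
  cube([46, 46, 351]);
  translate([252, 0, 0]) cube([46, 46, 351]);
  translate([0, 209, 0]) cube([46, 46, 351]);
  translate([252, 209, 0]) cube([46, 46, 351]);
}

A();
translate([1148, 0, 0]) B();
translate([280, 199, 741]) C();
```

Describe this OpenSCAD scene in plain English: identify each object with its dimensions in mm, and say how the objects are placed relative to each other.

A is a rectangular dining table. The top is 858×653×42 mm with its upper surface at z = 741 mm. It stands on four 62×62 mm square legs, each inset 58 mm from the nearest pair of top edges, running from the floor to the underside of the top. Four apron rails, 62 mm thick and 114 mm tall, run between adjacent legs with their top edges flush with the underside of the top and their outer faces flush with the legs' outer faces.

B is an I-beam lying along x, 1291 mm long. Overall section height 542 mm. Two flanges 120 mm wide (y) and 28 mm thick, one on the floor and one at the top; a web 8 mm thick runs between them, centred on the flange width.

C is a simple wooden stool: a rectangular seat 298 mm (x) by 255 mm (y), 41 mm thick, top face at z = 392 mm, on four square legs, each 46×46 mm in cross-section. The legs rest on z = 0, each flush with a corner of the seat.

The I-beam is on the floor beside the table on its +x side. The stool is on top of the table, centred.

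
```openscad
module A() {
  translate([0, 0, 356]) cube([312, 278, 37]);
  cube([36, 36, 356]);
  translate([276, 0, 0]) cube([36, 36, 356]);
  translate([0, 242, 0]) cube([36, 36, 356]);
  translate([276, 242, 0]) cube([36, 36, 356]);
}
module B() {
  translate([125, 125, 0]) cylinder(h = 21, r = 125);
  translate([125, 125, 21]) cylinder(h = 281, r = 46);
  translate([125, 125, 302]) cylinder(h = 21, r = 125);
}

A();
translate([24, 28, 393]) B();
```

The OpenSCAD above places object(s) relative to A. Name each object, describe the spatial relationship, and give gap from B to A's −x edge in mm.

The spool's min-x is at 24; the stool's min-x is 0; gap = 24 mm.

A is a stool. B is a spool. The spool is on top of the stool. The gap from the spool to the stool's −x edge is 24 mm.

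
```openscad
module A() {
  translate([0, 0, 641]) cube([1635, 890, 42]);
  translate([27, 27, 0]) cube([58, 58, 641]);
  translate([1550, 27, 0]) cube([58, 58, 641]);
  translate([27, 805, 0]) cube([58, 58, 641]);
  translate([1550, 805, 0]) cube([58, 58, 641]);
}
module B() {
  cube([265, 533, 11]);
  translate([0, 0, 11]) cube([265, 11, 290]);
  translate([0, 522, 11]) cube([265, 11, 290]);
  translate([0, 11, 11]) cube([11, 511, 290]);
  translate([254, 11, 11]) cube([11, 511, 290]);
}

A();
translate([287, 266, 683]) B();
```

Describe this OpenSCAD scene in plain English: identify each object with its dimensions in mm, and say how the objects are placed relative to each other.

A is a rectangular dining table. The top is 1635×890×42 mm with its upper surface at z = 683 mm. It stands on four 58×58 mm square legs, each inset 27 mm from the nearest pair of top edges, running from the floor to the underside of the top.

B is an open-topped rectangular box: outside dimensions 265×533×301 mm, with a uniform wall and base thickness of 11 mm. The base is a full 265×533 slab on the floor; four walls sit on top of the base. The front and back walls (the −y and +y sides) span the full width; the two side walls fit between them.

The open box is on top of the table.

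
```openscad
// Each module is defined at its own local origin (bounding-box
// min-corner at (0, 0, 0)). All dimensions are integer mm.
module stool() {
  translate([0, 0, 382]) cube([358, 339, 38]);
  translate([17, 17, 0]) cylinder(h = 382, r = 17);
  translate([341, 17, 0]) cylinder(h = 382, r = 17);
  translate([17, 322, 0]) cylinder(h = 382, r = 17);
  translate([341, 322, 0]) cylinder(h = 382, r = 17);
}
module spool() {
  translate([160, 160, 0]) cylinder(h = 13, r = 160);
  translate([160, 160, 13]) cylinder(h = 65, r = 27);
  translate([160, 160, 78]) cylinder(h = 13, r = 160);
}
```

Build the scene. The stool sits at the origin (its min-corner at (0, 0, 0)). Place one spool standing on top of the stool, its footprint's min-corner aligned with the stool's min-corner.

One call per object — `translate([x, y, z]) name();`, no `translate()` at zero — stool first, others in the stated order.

stool();
translate([0, 0, 420]) spool();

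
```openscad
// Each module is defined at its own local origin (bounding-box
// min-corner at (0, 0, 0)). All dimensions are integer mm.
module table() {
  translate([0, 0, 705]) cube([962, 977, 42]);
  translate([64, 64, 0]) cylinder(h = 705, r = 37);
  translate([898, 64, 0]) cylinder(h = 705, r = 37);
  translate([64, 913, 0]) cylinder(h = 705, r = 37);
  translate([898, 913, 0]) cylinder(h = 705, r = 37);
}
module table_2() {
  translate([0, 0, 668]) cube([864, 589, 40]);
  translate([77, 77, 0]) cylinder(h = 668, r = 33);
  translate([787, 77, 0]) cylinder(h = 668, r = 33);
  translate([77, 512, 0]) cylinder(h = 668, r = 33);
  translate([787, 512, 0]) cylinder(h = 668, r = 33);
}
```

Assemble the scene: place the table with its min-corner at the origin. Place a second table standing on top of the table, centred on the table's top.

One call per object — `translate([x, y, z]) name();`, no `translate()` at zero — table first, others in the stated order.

table();
translate([49, 194, 747]) table_2();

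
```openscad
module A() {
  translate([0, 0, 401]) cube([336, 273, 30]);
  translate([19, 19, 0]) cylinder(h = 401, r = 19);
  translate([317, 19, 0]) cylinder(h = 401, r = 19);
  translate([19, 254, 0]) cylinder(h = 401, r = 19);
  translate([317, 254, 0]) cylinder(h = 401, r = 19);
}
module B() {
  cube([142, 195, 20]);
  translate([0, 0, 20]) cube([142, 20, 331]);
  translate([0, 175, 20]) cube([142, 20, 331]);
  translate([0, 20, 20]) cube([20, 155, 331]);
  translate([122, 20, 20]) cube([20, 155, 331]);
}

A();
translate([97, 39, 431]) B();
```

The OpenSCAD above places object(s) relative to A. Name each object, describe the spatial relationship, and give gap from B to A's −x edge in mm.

The open box's min-x is at 97; the stool's min-x is 0; gap = 97 mm.

A is a stool. B is an open box. The open box is on top of the stool, centred. The gap from the open box to the stool's −x edge is 97 mm.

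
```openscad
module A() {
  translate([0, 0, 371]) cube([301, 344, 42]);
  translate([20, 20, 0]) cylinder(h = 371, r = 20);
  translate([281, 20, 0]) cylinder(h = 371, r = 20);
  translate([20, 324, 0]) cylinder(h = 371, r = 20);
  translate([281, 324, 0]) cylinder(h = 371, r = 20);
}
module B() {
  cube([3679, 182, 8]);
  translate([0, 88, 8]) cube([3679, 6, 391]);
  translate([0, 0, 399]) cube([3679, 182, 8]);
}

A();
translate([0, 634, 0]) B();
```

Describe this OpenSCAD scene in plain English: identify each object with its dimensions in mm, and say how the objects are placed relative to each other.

A is a four-legged stool. The seat is 301×344 mm, 42 mm thick, top at z = 413 mm. It stands on four round legs, each 40 mm in diameter, from z = 0 to the seat underside, each leg's axis is inset half a diameter from the nearest pair of seat edges (so the leg's bounding box is flush with the corner).

B is an I-beam lying along x, 3679 mm long. Overall section height 407 mm. Two flanges 182 mm wide (y) and 8 mm thick, one on the floor and one at the top; a web 6 mm thick runs between them, centred on the flange width.

The I-beam is on the floor beside the stool on its +y side.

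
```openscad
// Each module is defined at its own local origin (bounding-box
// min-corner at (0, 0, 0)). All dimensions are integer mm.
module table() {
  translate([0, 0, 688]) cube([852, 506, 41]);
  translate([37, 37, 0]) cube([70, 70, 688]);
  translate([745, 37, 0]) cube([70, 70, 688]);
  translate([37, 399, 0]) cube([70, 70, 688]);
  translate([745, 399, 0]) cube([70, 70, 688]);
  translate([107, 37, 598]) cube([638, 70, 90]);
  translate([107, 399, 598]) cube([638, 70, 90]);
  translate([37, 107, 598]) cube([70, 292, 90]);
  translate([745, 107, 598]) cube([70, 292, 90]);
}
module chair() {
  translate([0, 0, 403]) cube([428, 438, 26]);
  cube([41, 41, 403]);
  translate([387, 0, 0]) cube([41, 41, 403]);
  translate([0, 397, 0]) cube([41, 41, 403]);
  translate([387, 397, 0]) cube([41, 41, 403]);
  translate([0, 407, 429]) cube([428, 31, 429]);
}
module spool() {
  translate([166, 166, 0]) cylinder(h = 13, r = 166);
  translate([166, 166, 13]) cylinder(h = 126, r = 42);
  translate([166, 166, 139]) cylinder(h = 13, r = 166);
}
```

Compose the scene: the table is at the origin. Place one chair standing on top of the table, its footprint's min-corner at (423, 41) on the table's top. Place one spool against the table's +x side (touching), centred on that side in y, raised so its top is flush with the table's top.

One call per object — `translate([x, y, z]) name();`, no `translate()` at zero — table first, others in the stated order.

table();
translate([423, 41, 729]) chair();
translate([852, 87, 577]) spool();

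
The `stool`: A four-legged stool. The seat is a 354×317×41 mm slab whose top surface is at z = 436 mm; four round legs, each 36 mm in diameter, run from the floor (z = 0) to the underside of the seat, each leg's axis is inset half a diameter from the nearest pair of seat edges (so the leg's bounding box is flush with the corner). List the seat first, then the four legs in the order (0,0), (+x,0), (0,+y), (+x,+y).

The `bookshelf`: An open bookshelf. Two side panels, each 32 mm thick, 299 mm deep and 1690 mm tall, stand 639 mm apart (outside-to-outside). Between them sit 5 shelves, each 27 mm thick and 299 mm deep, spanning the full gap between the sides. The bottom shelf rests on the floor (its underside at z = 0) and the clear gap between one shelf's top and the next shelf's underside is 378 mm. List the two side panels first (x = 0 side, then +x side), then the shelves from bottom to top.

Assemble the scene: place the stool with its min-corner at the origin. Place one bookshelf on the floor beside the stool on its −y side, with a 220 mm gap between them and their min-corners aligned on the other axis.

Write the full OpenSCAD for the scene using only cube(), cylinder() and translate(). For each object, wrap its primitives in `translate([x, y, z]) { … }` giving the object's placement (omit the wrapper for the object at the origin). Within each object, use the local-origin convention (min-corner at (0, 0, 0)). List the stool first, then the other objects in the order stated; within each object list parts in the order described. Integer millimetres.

translate([0, 0, 395]) cube([354, 317, 41]);
translate([18, 18, 0]) cylinder(h = 395, r = 18);
translate([336, 18, 0]) cylinder(h = 395, r = 18);
translate([18, 299, 0]) cylinder(h = 395, r = 18);
translate([336, 299, 0]) cylinder(h = 395, r = 18);
translate([0, -519, 0]) {
  cube([32, 299, 1690]);
  translate([607, 0, 0]) cube([32, 299, 1690]);
  translate([32, 0, 0]) cube([575, 299, 27]);
  translate([32, 0, 405]) cube([575, 299, 27]);
  translate([32, 0, 810]) cube([575, 299, 27]);
  translate([32, 0, 1215]) cube([575, 299, 27]);
  translate([32, 0, 1620]) cube([575, 299, 27]);
}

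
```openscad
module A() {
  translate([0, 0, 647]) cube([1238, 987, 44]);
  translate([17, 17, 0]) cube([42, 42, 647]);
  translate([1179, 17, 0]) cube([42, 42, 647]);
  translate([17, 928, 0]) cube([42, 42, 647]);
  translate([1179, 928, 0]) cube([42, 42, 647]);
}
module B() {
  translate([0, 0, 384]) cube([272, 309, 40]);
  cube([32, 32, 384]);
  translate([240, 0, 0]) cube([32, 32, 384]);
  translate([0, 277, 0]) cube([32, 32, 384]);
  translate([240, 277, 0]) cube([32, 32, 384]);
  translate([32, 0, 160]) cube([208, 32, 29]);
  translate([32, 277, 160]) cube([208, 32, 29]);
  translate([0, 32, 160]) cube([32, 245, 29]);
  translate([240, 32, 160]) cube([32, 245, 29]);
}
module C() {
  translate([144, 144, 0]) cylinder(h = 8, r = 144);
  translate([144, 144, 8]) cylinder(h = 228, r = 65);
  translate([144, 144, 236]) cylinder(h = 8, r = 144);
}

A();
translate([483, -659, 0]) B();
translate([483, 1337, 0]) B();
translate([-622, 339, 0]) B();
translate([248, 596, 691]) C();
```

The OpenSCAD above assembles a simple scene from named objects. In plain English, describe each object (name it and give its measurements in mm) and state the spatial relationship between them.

A is a rectangular dining table. The top is 1238×987×44 mm with its upper surface at z = 691 mm. It stands on four 42×42 mm square legs, each inset 17 mm from the nearest pair of top edges, running from the floor to the underside of the top.

B is a simple wooden stool: a rectangular seat 272 mm (x) by 309 mm (y), 40 mm thick, top face at z = 424 mm, on four square legs, each 32×32 mm in cross-section. The legs rest on z = 0, each flush with a corner of the seat. Four stretchers, 32 mm wide and 29 mm tall, connect adjacent legs with their undersides at z = 160 mm, each running between the inner faces of the legs it joins and aligned with the legs' outer faces on the other axis.

C is a spool: two coaxial disc flanges of radius 144 mm and thickness 8 mm, joined by a core cylinder of radius 65 mm and height 228 mm. The lower flange rests on z = 0 and the three cylinders share a vertical axis.

Three stools sit around the table at the −y, +y, −x sides. The spool is on top of the table.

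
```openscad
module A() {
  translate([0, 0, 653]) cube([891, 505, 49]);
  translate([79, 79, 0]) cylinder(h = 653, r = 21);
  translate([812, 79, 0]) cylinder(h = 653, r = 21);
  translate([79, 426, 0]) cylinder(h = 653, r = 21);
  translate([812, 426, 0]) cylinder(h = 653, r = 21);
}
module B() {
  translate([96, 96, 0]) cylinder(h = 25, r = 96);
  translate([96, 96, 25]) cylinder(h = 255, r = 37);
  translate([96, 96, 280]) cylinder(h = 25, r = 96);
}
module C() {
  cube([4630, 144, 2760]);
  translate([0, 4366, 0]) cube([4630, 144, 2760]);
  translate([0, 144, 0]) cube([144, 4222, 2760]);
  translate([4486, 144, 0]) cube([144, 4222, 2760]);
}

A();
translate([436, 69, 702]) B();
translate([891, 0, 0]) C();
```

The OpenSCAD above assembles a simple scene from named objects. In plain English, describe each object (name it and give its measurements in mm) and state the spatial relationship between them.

A is a table: top 891 mm (x) × 505 mm (y), 49 mm thick, upper face at z = 702 mm, on four round legs of 42 mm diameter, each leg's bounding box inset 58 mm from the nearest pair of top edges, running from z = 0 to the bottom of the top.

B is a spool: two coaxial disc flanges of radius 96 mm and thickness 25 mm, joined by a core cylinder of radius 37 mm and height 255 mm. The lower flange rests on z = 0 and the three cylinders share a vertical axis.

C is the wall frame of a small rectangular building: four walls, each 2760 mm tall and 144 mm thick, enclosing a footprint 4630 mm (x) by 4510 mm (y) outside-to-outside, with no floor or roof. The front and back walls (the −y and +y sides) span the full width; the two side walls fit between them.

The spool is on top of the table. The house frame is against the table's +x side, with their −y faces flush.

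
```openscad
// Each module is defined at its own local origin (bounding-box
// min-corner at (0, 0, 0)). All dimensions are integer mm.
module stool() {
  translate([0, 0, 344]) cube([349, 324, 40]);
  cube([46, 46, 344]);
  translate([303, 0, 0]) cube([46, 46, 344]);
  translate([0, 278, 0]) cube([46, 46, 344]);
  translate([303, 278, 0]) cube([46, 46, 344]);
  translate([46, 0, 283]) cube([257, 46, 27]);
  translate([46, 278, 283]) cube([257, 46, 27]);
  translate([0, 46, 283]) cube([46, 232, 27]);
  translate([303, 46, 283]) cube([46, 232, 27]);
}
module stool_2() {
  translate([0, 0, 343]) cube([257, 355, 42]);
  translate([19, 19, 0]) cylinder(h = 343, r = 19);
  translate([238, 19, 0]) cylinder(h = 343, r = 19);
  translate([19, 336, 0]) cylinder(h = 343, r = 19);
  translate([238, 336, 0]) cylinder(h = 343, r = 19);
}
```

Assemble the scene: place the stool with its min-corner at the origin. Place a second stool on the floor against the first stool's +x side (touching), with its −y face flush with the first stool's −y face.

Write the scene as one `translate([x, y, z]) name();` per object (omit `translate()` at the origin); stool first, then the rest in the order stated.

stool();
translate([349, 0, 0]) stool_2();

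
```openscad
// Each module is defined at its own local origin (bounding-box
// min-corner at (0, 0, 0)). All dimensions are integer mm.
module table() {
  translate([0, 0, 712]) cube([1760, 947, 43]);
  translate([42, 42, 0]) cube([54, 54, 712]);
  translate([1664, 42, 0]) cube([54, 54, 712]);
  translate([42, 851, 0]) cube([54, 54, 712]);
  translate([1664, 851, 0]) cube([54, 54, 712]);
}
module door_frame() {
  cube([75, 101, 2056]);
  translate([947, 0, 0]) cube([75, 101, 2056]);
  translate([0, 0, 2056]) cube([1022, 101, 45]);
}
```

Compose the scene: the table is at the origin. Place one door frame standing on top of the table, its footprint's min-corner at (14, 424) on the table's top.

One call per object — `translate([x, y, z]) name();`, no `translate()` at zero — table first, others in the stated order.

table();
translate([14, 424, 755]) door_frame();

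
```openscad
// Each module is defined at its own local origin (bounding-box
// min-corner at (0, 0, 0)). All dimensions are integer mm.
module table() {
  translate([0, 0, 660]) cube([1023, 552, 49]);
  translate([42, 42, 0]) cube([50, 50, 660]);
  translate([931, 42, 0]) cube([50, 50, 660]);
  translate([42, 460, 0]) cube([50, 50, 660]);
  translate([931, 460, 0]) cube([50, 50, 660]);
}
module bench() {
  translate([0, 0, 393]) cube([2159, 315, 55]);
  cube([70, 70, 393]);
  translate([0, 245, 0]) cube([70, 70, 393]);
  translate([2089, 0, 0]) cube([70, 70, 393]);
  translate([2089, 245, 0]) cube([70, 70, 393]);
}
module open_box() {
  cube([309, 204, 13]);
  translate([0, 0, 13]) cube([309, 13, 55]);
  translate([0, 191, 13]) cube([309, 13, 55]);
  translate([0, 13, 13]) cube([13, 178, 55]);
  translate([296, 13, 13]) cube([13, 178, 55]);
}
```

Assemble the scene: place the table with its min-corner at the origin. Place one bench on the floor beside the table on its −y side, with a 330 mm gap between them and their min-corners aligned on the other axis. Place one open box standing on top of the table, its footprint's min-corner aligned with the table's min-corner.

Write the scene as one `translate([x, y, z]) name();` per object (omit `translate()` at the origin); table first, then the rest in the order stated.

table();
translate([0, -645, 0]) bench();
translate([0, 0, 709]) open_box();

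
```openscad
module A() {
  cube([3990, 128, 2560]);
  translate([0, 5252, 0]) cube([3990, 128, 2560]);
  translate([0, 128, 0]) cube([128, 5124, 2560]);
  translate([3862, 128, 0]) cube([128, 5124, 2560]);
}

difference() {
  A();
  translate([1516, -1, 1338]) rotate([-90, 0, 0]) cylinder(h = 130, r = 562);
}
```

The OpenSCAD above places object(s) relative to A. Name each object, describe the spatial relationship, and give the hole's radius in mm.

The subtracted cylinder has r = 562 mm.

A is a house frame. The house frame has a circular hole through its front wall. The hole's radius is 562 mm.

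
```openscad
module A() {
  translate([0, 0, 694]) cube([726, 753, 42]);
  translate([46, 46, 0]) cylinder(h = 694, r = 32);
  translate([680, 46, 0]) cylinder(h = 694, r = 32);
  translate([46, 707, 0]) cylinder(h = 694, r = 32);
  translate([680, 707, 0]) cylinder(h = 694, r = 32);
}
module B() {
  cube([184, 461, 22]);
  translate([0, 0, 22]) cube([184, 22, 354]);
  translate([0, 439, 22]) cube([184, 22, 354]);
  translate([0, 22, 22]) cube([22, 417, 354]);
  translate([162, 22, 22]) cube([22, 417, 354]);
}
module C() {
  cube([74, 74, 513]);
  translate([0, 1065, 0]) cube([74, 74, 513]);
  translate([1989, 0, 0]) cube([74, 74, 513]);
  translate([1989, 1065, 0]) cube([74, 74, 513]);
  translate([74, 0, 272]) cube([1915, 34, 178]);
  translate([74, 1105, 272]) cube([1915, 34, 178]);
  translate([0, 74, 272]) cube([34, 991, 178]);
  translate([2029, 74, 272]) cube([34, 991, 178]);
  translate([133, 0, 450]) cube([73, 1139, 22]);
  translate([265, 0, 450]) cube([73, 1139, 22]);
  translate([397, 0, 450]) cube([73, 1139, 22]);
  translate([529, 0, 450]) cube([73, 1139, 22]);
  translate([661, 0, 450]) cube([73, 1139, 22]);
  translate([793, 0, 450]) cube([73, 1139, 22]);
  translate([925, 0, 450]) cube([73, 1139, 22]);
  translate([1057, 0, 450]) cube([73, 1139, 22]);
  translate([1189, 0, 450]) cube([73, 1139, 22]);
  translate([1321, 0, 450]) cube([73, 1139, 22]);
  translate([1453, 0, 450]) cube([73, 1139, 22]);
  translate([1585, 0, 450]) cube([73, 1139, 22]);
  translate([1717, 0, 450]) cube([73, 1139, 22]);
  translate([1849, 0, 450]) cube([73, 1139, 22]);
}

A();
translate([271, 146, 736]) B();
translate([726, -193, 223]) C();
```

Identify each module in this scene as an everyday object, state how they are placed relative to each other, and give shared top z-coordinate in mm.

Both tops at z = 736 mm.

A is a table. B is an open box. C is a bed frame. The open box is on top of the table, centred. The bed frame is beside the table with their tops flush at z = 736. The shared top z-coordinate is 736 mm.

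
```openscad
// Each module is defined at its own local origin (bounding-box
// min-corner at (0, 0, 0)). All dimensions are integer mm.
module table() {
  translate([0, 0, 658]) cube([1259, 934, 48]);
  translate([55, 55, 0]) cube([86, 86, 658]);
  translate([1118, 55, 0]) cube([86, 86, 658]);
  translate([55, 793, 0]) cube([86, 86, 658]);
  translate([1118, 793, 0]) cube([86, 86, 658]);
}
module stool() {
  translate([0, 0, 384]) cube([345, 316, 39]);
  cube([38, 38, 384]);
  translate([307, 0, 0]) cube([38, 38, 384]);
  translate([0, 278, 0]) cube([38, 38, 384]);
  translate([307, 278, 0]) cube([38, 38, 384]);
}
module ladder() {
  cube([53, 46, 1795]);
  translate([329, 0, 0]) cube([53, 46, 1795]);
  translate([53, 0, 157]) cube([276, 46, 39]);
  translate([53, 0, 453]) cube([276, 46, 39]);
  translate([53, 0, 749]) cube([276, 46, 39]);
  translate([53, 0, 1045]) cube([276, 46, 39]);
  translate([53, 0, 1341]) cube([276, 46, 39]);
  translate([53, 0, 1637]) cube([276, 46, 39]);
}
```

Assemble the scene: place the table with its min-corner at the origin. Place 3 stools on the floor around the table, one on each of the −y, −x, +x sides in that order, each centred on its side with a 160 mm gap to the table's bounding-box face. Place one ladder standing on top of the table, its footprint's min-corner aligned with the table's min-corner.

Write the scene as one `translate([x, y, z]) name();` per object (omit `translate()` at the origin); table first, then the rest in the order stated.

table();
translate([457, -476, 0]) stool();
translate([-505, 309, 0]) stool();
translate([1419, 309, 0]) stool();
translate([0, 0, 706]) ladder();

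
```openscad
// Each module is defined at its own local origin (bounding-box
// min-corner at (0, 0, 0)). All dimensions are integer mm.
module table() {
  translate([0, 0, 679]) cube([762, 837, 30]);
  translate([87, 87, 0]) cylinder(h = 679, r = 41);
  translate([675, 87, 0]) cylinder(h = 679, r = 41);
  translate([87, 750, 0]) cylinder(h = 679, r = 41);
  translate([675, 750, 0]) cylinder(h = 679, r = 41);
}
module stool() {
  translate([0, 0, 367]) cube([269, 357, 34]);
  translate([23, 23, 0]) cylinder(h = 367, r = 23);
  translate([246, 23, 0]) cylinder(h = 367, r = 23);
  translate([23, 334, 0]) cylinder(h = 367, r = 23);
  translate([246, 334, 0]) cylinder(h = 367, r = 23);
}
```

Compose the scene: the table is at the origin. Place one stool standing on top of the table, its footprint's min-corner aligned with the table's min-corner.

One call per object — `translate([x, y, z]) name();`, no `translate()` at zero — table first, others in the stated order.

table();
translate([0, 0, 709]) stool();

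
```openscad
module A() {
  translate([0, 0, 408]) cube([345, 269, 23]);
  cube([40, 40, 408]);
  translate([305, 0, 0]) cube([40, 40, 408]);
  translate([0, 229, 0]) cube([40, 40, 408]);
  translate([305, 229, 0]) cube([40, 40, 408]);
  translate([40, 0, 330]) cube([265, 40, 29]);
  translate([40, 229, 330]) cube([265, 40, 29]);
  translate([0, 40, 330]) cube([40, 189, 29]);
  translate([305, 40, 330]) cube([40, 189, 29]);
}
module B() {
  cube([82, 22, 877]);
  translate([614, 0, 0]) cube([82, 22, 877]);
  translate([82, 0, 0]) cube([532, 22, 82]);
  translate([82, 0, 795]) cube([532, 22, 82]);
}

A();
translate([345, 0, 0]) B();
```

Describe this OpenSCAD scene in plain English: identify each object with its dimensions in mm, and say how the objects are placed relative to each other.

A is a four-legged stool. The seat is 345×269 mm, 23 mm thick, top at z = 431 mm. It stands on four square legs, each 40×40 mm in cross-section, from z = 0 to the seat underside, each flush with a corner of the seat. Four stretchers, 40 mm wide and 29 mm tall, connect adjacent legs with their undersides at z = 330 mm, each running between the inner faces of the legs it joins and aligned with the legs' outer faces on the other axis.

B is a rectangular picture frame lying in the x–z plane (depth along y). The opening is 532 mm wide (x) by 713 mm tall (z), surrounded by a border 82 mm wide on all four sides. The frame is 22 mm deep and is made of two full-height vertical stiles with two horizontal rails fitted between them.

The picture frame is against the stool's +x side, with their −y faces flush.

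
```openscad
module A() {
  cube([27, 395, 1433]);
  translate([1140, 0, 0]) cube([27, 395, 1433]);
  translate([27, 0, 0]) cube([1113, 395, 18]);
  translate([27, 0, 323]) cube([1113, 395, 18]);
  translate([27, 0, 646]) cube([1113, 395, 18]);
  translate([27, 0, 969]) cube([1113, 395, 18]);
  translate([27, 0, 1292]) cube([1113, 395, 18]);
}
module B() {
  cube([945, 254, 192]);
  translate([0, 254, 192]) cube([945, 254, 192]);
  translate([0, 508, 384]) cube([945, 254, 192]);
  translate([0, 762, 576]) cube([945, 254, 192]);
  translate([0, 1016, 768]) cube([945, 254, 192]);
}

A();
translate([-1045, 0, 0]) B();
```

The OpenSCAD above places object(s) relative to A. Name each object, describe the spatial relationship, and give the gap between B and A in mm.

The staircase's nearest face is 100 mm from the bookshelf's −x face.

A is a bookshelf. B is a staircase. The staircase is on the floor beside the bookshelf on its −x side. The gap between the staircase and the bookshelf is 100 mm.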